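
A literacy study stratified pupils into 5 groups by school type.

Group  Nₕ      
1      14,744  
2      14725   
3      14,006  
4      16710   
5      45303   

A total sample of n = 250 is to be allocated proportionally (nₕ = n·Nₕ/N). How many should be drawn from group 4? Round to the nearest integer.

Share of group 4 = 16710/105488 = 0.15841.
Allocate 250 × 0.15841 = 39.602... → 40.

40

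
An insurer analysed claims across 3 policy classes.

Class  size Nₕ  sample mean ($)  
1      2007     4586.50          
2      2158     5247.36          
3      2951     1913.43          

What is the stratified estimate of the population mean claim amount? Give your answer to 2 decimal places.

3678.39

N = 2007 + 2158 + 2951 = 7116.
Weight each subgroup mean by Nₕ/N and sum.
Σ Nₕx̄ₕ = 2007·4586.50 + 2158·5247.36 + 2951·1913.43 = 9205105.5 + 11323802.88 + 5646531.93 = 26175440.31.
Divide by N: 26175440.31 / 7116 = 3678.3924... → 3678.39.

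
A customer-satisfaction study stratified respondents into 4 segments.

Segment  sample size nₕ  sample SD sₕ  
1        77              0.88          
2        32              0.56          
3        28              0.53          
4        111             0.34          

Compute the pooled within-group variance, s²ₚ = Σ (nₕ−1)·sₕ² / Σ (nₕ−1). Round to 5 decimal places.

0.36425

Degrees of freedom: 76 + 31 + 27 + 110 = 244.
Σ(nₕ−1)sₕ² = 76·0.7744 + 31·0.3136 + 27·0.2809 + 110·0.1156 = 88.8763.
s²ₚ = 88.8763 / 244 = 0.3642471... → 0.36425.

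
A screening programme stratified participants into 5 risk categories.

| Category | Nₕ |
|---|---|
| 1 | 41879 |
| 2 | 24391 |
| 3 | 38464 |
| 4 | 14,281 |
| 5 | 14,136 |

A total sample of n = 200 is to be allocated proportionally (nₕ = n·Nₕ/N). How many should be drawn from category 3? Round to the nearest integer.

Share of category 3 = 38464/133151 = 0.28888.
Allocate 200 × 0.28888 = 57.775... → 58.

58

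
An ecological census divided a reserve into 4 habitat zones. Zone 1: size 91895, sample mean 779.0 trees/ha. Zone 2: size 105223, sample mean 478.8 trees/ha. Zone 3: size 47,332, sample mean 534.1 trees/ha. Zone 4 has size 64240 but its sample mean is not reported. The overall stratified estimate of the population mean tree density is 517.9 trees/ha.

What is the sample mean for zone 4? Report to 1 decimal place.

N = 91895 + 105223 + 47332 + 64240 = 308690.
Overall total = μ·N = 517.9·308690 = 159870551.
Subtract the known strata: 91895·779.0 + 105223·478.8 + 47332·534.1 = 147246998.6.
Remaining total for zone 4: 159870551 − 147246998.6 = 12623552.4.
Divide by its size: 12623552.4 / 64240 = 196.506... → 196.5.

196.5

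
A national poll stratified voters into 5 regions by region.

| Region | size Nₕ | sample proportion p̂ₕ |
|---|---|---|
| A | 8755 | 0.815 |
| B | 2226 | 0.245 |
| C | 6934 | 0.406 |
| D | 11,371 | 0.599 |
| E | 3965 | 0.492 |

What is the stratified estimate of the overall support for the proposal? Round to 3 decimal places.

N = 8755 + 2226 + 6934 + 11371 + 3965 = 33251.
Overall proportion = Σ (Nₕ/N)·p̂ₕ.
Σ Nₕp̂ₕ = 7135.325 + 545.37 + 2815.204 + 6811.229 + 1950.78 = 19257.908.
19257.908 / 33251 = 0.57917... → 0.579.

0.579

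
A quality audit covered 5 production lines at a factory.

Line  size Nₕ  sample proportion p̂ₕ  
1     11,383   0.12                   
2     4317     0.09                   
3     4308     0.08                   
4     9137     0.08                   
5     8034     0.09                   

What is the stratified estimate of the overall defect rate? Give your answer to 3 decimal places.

0.096

Wₕ = Nₕ/N with N = 37179: 0.3062, 0.1161, 0.1159, 0.2458, 0.2161.
p̂_st = 0.3062·0.12 + 0.1161·0.09 + 0.1159·0.08 + 0.2458·0.08 + 0.2161·0.09 ≈ 0.09557... → 0.096.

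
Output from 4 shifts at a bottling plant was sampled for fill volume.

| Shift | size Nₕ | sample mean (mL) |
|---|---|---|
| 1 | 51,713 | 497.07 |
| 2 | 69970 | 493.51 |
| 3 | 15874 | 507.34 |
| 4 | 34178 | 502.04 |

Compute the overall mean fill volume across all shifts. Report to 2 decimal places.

497.56

N = 51713 + 69970 + 15874 + 34178 = 171735.
Weight each subgroup mean by Nₕ/N and sum.
Σ Nₕx̄ₕ = 51713·497.07 + 69970·493.51 + 15874·507.34 + 34178·502.04 = 25704980.91 + 34530894.7 + 8053515.16 + 17158723.12 = 85448113.89.
Divide by N: 85448113.89 / 171735 = 497.5579... → 497.56.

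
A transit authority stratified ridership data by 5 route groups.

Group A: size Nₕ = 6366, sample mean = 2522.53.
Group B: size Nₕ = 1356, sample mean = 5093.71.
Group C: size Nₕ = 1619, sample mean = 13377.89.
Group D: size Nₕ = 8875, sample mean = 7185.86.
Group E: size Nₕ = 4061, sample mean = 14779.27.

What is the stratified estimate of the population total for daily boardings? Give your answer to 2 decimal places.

A: 6366·2522.53 = 16058425.98
B: 1356·5093.71 = 6907070.76
C: 1619·13377.89 = 21658803.91
D: 8875·7185.86 = 63774507.5
E: 4061·14779.27 = 60018615.47
τ̂ = Σ Nₕx̄ₕ = 168417423.62.

168417423.62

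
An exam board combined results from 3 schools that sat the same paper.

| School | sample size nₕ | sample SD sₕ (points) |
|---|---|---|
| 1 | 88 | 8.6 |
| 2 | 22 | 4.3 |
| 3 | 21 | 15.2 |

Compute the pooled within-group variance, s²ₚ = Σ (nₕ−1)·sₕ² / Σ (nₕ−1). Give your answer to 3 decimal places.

1: (88−1)·8.6² = 87·73.96 = 6434.52
2: (22−1)·4.3² = 21·18.49 = 388.29
3: (21−1)·15.2² = 20·231.04 = 4620.8
Numerator = 11443.61; denominator = Σ(nₕ−1) = 128.
s²ₚ = 11443.61/128 = 89.40320... → 89.403.

89.403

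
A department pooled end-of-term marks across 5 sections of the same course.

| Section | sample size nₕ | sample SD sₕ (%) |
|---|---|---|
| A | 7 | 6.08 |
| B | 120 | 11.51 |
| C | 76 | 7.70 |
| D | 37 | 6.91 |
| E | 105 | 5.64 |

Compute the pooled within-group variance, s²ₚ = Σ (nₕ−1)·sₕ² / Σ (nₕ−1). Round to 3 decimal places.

Degrees of freedom: 6 + 119 + 75 + 36 + 104 = 340.
Σ(nₕ−1)sₕ² = 6·36.9664 + 119·132.4801 + 75·59.29 + 36·47.7481 + 104·31.8096 = 25460.8103.
s²ₚ = 25460.8103 / 340 = 74.88474... → 74.885.

74.885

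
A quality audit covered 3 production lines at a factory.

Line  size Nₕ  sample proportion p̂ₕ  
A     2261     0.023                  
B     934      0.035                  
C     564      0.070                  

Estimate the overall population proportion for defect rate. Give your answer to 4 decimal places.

Wₕ = Nₕ/N with N = 3759: 0.6015, 0.2485, 0.1500.
p̂_st = 0.6015·0.023 + 0.2485·0.035 + 0.1500·0.070 ≈ 0.033034... → 0.0330.

0.0330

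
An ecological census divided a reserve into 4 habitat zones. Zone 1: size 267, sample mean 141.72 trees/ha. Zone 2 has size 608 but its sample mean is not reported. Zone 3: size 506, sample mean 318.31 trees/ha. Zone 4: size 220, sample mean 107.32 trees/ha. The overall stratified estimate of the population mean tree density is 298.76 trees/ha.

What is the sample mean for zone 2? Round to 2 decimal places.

N = 267 + 608 + 506 + 220 = 1601.
Overall total = μ·N = 298.76·1601 = 478314.76.
Subtract the known strata: 267·141.72 + 506·318.31 + 220·107.32 = 222514.5.
Remaining total for zone 2: 478314.76 − 222514.5 = 255800.26.
Divide by its size: 255800.26 / 608 = 420.7241... → 420.72.

420.72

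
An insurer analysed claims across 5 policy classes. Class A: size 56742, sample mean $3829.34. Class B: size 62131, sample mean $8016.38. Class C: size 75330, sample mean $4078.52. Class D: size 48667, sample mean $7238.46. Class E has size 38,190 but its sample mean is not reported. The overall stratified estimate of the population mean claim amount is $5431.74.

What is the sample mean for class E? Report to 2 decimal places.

N = 56742 + 62131 + 75330 + 48667 + 38190 = 281060.
Overall total = μ·N = 5431.74·281060 = 1526644844.4.
Subtract the known strata: 56742·3829.34 + 62131·8016.38 + 75330·4078.52 + 48667·7238.46 = 1374859160.48.
Remaining total for class E: 1526644844.4 − 1374859160.48 = 151785683.92.
Divide by its size: 151785683.92 / 38190 = 3974.4877... → 3974.49.

3974.49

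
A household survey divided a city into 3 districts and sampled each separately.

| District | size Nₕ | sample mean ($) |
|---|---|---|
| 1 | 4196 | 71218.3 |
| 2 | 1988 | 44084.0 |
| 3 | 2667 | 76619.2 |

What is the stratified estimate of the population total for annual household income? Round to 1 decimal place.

590814385.2

Population total = Σ Nₕ·x̄ₕ (each stratum's size times its mean).
4196·71218.3 + 1988·44084.0 + 2667·76619.2 = 298831986.8 + 87638992 + 204343406.4 = 590814385.2.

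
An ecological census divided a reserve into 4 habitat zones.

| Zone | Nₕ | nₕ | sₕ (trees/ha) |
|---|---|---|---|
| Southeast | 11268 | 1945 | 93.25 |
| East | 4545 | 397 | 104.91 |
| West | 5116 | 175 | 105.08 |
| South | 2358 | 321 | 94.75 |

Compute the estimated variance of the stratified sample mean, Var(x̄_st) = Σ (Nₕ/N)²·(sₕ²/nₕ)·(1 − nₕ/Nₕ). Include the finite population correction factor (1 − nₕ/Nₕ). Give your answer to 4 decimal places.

N = 23287. Term for each stratum: Wₕ²sₕ²/nₕ·(1−nₕ/Nₕ).
Var(x̄_st) = 0.8660710 + 0.9638042 + 2.9411717 + 0.2477200 = 5.0187670 → 5.0188.

5.0188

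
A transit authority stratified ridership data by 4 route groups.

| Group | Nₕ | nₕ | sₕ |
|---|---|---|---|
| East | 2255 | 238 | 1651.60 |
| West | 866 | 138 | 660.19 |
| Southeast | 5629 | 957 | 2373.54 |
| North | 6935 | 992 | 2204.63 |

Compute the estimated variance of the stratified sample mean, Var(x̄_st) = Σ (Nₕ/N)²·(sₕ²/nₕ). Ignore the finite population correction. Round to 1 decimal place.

1962.5

N = 15685. Term for each stratum: Wₕ²sₕ²/nₕ.
Var(x̄_st) = 236.8955 + 9.6278 + 758.1840 + 957.8194 = 1962.5267 → 1962.5.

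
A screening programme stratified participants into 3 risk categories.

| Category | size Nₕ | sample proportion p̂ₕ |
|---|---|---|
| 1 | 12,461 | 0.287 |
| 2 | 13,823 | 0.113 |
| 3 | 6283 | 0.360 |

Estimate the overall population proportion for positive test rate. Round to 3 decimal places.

N = 12461 + 13823 + 6283 = 32567.
Overall proportion = Σ (Nₕ/N)·p̂ₕ.
Σ Nₕp̂ₕ = 3576.307 + 1561.999 + 2261.88 = 7400.186.
7400.186 / 32567 = 0.22723... → 0.227.

0.227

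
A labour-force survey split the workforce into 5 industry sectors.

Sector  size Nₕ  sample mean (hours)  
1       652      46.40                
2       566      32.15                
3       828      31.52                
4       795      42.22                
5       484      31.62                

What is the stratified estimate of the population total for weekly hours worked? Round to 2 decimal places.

1: 652·46.40 = 30252.8
2: 566·32.15 = 18196.9
3: 828·31.52 = 26098.56
4: 795·42.22 = 33564.9
5: 484·31.62 = 15304.08
τ̂ = Σ Nₕx̄ₕ = 123417.24.

123417.24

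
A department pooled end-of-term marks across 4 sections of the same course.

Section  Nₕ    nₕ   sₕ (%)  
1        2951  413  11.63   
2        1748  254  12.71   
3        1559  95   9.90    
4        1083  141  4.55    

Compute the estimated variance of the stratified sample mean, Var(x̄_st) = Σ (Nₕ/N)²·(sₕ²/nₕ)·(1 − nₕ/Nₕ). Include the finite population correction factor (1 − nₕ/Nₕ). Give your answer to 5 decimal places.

N = 7341; Wₕ = Nₕ/N.
section 1: (2951/7341)²·11.63²/413·(1 − 413/2951) = 0.04551555
section 2: (1748/7341)²·12.71²/254·(1 − 254/1748) = 0.03082045
section 3: (1559/7341)²·9.90²/95·(1 − 95/1559) = 0.04369417
section 4: (1083/7341)²·4.55²/141·(1 − 141/1083) = 0.00277954
Sum = 0.12280971 → 0.12281.

0.12281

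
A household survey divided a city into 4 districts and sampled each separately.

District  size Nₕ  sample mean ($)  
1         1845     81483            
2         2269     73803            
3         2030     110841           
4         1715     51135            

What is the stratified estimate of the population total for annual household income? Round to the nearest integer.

630498897

Population total = Σ Nₕ·x̄ₕ (each stratum's size times its mean).
1845·81483 + 2269·73803 + 2030·110841 + 1715·51135 = 150336135 + 167459007 + 225007230 + 87696525 = 630498897.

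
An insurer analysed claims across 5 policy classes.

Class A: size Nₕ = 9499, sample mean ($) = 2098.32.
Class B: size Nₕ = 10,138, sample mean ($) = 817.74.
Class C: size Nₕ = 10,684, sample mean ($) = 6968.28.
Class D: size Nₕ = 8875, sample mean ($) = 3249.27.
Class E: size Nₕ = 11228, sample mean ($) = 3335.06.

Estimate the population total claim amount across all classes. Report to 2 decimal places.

168954618.25

Population total = Σ Nₕ·x̄ₕ (each stratum's size times its mean).
9499·2098.32 + 10138·817.74 + 10684·6968.28 + 8875·3249.27 + 11228·3335.06 = 19931941.68 + 8290248.12 + 74449103.52 + 28837271.25 + 37446053.68 = 168954618.25.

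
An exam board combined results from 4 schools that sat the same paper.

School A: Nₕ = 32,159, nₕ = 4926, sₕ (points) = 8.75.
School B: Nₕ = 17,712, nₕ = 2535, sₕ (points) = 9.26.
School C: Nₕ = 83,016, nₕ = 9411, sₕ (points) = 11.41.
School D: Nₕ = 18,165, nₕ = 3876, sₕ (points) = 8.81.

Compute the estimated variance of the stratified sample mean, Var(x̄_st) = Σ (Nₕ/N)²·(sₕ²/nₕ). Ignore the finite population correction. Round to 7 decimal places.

N = 151052; Wₕ = Nₕ/N.
school A: (32159/151052)²·8.75²/4926 = 0.0007044883
school B: (17712/151052)²·9.26²/2535 = 0.0004650785
school C: (83016/151052)²·11.41²/9411 = 0.0041783630
school D: (18165/151052)²·8.81²/3876 = 0.0002895916
Sum = 0.0056375214 → 0.0056375.

0.0056375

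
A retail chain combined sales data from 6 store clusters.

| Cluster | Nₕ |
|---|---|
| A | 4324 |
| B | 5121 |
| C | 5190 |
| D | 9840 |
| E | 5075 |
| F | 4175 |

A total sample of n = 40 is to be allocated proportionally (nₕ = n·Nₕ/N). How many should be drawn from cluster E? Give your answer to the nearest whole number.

Share of cluster E = 5075/33725 = 0.15048.
Allocate 40 × 0.15048 = 6.019... → 6.

6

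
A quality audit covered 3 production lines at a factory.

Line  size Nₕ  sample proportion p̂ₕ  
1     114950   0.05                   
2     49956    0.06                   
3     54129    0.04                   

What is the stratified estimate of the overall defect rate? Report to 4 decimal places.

N = 114950 + 49956 + 54129 = 219035.
Overall proportion = Σ (Nₕ/N)·p̂ₕ.
Σ Nₕp̂ₕ = 5747.5 + 2997.36 + 2165.16 = 10910.02.
10910.02 / 219035 = 0.049809... → 0.0498.

0.0498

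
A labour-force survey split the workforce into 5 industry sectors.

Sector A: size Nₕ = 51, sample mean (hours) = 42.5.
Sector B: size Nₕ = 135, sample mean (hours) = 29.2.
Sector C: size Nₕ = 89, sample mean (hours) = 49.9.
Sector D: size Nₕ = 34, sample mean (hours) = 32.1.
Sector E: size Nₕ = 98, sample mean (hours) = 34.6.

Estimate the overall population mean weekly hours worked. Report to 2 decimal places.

36.94

N = 407; weights Wₕ = Nₕ/N = (0.1253, 0.3317, 0.2187, 0.0835, 0.2408).
x̄_st = Σ Wₕ·x̄ₕ = 0.1253·42.5 + 0.3317·29.2 + 0.2187·49.9 + 0.0835·32.1 + 0.2408·34.6 ≈ 36.9356...
→ 36.94.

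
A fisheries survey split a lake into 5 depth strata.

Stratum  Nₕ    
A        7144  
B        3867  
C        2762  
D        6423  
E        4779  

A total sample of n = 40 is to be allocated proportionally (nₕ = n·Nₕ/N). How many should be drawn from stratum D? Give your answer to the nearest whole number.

N = 7144 + 3867 + 2762 + 6423 + 4779 = 24975.
n_D = 40·6423/24975 = 10.287... → 10.

10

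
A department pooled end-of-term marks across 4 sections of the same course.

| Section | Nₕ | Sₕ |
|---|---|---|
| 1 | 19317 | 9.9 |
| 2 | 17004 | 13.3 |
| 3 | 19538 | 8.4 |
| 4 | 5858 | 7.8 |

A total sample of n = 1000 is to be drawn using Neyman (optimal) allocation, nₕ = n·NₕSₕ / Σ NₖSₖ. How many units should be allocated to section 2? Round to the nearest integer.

361

Σ NₕSₕ = 19317·9.9 + 17004·13.3 + 19538·8.4 + 5858·7.8 = 627203.1.
Share for 2: 226153.2/627203.1 = 0.36057.
n_2 = 1000 × 0.36057 = 360.574... → 361.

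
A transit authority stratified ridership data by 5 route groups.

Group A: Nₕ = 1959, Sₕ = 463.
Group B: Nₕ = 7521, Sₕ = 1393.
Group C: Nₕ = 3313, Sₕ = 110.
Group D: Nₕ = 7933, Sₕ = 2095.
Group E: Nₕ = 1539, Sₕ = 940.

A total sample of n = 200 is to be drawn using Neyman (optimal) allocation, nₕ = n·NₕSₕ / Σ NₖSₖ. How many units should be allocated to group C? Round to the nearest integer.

2

Σ NₕSₕ = 1959·463 + 7521·1393 + 3313·110 + 7933·2095 + 1539·940 = 29814495.
Share for C: 364430/29814495 = 0.01222.
n_C = 200 × 0.01222 = 2.445... → 2.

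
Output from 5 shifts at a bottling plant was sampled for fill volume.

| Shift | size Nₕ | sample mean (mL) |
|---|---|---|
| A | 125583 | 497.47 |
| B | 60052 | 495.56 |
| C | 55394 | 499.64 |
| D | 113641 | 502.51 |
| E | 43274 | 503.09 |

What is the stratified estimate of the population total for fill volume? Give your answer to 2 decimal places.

A: 125583·497.47 = 62473775.01
B: 60052·495.56 = 29759369.12
C: 55394·499.64 = 27677058.16
D: 113641·502.51 = 57105738.91
E: 43274·503.09 = 21770716.66
τ̂ = Σ Nₕx̄ₕ = 198786657.86.

198786657.86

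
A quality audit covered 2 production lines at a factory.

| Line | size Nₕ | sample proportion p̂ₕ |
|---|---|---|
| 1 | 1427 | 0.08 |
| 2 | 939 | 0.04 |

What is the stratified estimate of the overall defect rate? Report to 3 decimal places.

N = 1427 + 939 = 2366.
Overall proportion = Σ (Nₕ/N)·p̂ₕ.
Σ Nₕp̂ₕ = 114.16 + 37.56 = 151.72.
151.72 / 2366 = 0.06413... → 0.064.

0.064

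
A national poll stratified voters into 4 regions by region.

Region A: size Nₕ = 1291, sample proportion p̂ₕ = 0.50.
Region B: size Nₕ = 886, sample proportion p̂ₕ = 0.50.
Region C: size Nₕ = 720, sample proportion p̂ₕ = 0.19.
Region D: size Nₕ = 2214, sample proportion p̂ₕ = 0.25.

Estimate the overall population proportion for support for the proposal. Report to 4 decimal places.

N = 1291 + 886 + 720 + 2214 = 5111.
Overall proportion = Σ (Nₕ/N)·p̂ₕ.
Σ Nₕp̂ₕ = 645.5 + 443 + 136.8 + 553.5 = 1778.8.
1778.8 / 5111 = 0.348034... → 0.3480.

0.3480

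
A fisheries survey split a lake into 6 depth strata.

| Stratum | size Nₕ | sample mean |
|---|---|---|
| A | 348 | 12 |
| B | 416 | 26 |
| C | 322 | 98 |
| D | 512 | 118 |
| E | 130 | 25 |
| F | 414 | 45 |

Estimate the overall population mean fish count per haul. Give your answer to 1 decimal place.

x̄_st = (Σ Nₕx̄ₕ) / (Σ Nₕ) = (348·12 + 416·26 + 322·98 + 512·118 + 130·25 + 414·45) / 2142
= 128844 / 2142 = 60.151... → 60.2.

60.2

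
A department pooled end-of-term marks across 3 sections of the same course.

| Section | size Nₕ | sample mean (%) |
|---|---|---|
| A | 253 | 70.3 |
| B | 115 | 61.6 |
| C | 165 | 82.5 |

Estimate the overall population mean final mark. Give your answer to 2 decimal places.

N = 533; weights Wₕ = Nₕ/N = (0.4747, 0.2158, 0.3096).
x̄_st = Σ Wₕ·x̄ₕ = 0.4747·70.3 + 0.2158·61.6 + 0.3096·82.5 ≈ 72.1996...
→ 72.20.

72.20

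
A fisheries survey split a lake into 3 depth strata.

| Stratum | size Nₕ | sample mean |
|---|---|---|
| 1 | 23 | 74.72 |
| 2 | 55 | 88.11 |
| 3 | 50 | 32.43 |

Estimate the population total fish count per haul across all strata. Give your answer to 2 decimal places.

8186.11

1: 23·74.72 = 1718.56
2: 55·88.11 = 4846.05
3: 50·32.43 = 1621.5
τ̂ = Σ Nₕx̄ₕ = 8186.11.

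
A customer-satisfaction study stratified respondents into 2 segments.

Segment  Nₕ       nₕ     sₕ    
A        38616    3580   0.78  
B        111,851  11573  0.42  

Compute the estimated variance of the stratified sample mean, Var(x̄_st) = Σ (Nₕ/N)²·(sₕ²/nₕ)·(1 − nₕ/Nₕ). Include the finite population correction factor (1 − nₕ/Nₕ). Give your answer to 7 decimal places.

N = 150467. Term for each stratum: Wₕ²sₕ²/nₕ·(1−nₕ/Nₕ).
Var(x̄_st) = 0.0000101556 + 0.0000075512 = 0.0000177068 → 0.0000177.

0.0000177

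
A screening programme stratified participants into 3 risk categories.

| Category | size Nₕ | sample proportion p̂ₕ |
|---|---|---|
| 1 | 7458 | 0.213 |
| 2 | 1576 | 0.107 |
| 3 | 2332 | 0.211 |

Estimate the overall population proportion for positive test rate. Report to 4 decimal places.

Wₕ = Nₕ/N with N = 11366: 0.6562, 0.1387, 0.2052.
p̂_st = 0.6562·0.213 + 0.1387·0.107 + 0.2052·0.211 ≈ 0.197892... → 0.1979.

0.1979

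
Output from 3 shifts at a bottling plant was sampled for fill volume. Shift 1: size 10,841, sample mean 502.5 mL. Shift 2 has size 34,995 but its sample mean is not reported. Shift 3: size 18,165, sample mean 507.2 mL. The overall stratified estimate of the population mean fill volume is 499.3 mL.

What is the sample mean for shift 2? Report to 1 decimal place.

494.2

Σ Nₕx̄ₕ = N·μ, so 34995·x̄_2 = 64001·499.3 − (10841·502.5 + 18165·507.2).
= 31955699.3 − 14660890.5 = 17294808.8.
x̄_2 = 17294808.8 / 34995 = 494.208... → 494.2.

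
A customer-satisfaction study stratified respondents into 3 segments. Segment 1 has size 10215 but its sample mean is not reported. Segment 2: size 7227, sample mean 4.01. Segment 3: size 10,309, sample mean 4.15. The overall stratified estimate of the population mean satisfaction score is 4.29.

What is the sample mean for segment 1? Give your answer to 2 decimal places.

4.63

Σ Nₕx̄ₕ = N·μ, so 10215·x̄_1 = 27751·4.29 − (7227·4.01 + 10309·4.15).
= 119051.79 − 71762.62 = 47289.17.
x̄_1 = 47289.17 / 10215 = 4.6294... → 4.63.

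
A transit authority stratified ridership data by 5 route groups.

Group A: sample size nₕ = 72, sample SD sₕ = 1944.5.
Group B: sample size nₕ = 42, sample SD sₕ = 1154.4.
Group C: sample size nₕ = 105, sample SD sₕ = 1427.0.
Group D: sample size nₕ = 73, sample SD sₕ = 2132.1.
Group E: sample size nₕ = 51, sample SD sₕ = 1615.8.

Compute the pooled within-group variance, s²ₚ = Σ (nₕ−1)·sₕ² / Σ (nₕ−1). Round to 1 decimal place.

A: (72−1)·1944.5² = 71·3781080.25 = 268456697.75
B: (42−1)·1154.4² = 41·1332639.36 = 54638213.76
C: (105−1)·1427.0² = 104·2036329 = 211778216
D: (73−1)·2132.1² = 72·4545850.41 = 327301229.52
E: (51−1)·1615.8² = 50·2610809.64 = 130540482
Numerator = 992714839.03; denominator = Σ(nₕ−1) = 338.
s²ₚ = 992714839.03/338 = 2937026.151... → 2937026.2.

2937026.2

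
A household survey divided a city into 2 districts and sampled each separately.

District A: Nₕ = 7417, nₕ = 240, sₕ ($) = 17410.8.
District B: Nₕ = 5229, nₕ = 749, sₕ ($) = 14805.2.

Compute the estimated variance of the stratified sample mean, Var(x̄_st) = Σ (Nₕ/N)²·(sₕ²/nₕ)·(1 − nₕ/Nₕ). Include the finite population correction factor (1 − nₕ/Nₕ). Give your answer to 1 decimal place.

463295.8

N = 12646; Wₕ = Nₕ/N.
district A: (7417/12646)²·17410.8²/240·(1 − 240/7417) = 420427.4678
district B: (5229/12646)²·14805.2²/749·(1 − 749/5229) = 42868.3769
Sum = 463295.8447 → 463295.8.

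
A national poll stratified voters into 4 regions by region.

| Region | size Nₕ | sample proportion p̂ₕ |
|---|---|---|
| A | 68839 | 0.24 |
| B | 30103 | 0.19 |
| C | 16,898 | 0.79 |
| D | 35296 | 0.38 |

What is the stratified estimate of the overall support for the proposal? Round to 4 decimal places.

Wₕ = Nₕ/N with N = 151136: 0.4555, 0.1992, 0.1118, 0.2335.
p̂_st = 0.4555·0.24 + 0.1992·0.19 + 0.1118·0.79 + 0.2335·0.38 ≈ 0.324230... → 0.3242.

0.3242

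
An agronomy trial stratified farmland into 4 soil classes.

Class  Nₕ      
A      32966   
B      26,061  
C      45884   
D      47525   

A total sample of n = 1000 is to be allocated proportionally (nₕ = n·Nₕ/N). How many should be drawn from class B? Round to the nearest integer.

171

N = 32966 + 26061 + 45884 + 47525 = 152436.
n_B = 1000·26061/152436 = 170.964... → 171.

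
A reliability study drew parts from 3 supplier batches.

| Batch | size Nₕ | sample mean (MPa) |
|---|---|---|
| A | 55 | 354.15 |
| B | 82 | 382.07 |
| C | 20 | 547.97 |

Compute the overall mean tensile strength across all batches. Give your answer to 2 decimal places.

N = 55 + 82 + 20 = 157.
Overall mean = Σ (Nₕ/N)·x̄ₕ — weight by population share, not a simple average.
Σ Nₕx̄ₕ = 55·354.15 + 82·382.07 + 20·547.97 = 19478.25 + 31329.74 + 10959.4 = 61767.39.
Divide by N: 61767.39 / 157 = 393.4229... → 393.42.

393.42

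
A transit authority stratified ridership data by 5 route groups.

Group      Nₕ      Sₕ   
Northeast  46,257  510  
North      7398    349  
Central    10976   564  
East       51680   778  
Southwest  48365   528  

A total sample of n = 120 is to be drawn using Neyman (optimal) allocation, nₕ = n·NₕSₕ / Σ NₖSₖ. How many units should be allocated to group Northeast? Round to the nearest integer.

Σ NₕSₕ = 46257·510 + 7398·349 + 10976·564 + 51680·778 + 48365·528 = 98107196.
Share for Northeast: 23591070/98107196 = 0.24046.
n_Northeast = 120 × 0.24046 = 28.855... → 29.

29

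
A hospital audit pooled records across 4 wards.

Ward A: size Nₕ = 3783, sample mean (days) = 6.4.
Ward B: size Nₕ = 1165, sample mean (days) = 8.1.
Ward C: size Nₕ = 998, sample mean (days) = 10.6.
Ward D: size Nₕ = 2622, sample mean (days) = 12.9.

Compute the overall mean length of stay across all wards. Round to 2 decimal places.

9.11

N = 8568; weights Wₕ = Nₕ/N = (0.4415, 0.1360, 0.1165, 0.3060).
x̄_st = Σ Wₕ·x̄ₕ = 0.4415·6.4 + 0.1360·8.1 + 0.1165·10.6 + 0.3060·12.9 ≈ 9.1095...
→ 9.11.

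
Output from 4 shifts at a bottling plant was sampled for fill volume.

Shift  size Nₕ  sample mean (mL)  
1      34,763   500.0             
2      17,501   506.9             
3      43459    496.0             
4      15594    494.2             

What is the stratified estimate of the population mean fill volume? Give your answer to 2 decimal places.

498.71

N = 111317; weights Wₕ = Nₕ/N = (0.3123, 0.1572, 0.3904, 0.1401).
x̄_st = Σ Wₕ·x̄ₕ = 0.3123·500.0 + 0.1572·506.9 + 0.3904·496.0 + 0.1401·494.2 ≈ 498.7107...
→ 498.71.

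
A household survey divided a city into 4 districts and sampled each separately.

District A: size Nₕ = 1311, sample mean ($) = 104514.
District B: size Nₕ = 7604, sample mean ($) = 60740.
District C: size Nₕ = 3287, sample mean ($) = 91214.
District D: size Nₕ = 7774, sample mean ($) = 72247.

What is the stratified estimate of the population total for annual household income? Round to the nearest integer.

Estimate total by summing Nₕ·x̄ₕ over strata.
1311·104514 + 7604·60740 + 3287·91214 + 7774·72247 = 137017854 + 461866960 + 299820418 + 561648178 = 1460353410.

1460353410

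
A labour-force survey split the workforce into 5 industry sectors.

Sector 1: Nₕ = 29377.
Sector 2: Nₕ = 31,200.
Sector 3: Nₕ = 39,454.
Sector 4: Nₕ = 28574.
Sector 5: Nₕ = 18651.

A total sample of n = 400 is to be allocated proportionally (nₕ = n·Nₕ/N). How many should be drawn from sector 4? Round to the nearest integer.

Share of sector 4 = 28574/147256 = 0.19404.
Allocate 400 × 0.19404 = 77.617... → 78.

78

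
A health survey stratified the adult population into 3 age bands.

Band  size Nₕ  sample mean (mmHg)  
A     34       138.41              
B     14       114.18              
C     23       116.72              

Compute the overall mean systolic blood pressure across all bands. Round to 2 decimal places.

N = 34 + 14 + 23 = 71.
Weight each subgroup mean by Nₕ/N and sum.
Σ Nₕx̄ₕ = 34·138.41 + 14·114.18 + 23·116.72 = 4705.94 + 1598.52 + 2684.56 = 8989.02.
Divide by N: 8989.02 / 71 = 126.6059... → 126.61.

126.61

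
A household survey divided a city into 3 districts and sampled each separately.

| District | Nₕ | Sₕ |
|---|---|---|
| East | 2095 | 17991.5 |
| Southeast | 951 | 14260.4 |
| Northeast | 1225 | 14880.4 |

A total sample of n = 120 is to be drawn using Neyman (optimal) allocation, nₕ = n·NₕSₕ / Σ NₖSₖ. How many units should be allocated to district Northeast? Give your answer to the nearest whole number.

31

East: NₕSₕ = 2095·17991.5 = 37692192.5
Southeast: NₕSₕ = 951·14260.4 = 13561640.4
Northeast: NₕSₕ = 1225·14880.4 = 18228490
Σ NₕSₕ = 69482322.9.
n_Northeast = 120·18228490/69482322.9 = 31.482... → 31.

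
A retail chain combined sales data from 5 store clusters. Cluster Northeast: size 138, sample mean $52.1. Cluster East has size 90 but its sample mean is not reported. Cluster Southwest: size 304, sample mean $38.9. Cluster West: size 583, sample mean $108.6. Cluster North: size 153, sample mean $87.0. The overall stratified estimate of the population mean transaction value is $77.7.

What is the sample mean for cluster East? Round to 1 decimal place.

Σ Nₕx̄ₕ = N·μ, so 90·x̄_East = 1268·77.7 − (138·52.1 + 304·38.9 + 583·108.6 + 153·87.0).
= 98523.6 − 95640.2 = 2883.4.
x̄_East = 2883.4 / 90 = 32.038... → 32.0.

32.0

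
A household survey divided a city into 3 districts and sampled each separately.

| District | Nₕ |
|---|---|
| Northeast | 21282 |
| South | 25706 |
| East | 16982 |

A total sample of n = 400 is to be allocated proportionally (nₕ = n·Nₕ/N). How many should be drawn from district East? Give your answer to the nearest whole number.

Share of district East = 16982/63970 = 0.26547.
Allocate 400 × 0.26547 = 106.187... → 106.

106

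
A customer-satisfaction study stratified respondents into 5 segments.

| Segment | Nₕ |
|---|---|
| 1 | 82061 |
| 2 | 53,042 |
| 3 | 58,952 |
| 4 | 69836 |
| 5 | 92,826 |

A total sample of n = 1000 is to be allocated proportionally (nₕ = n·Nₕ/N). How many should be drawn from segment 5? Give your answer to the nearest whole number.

260

Share of segment 5 = 92826/356717 = 0.26022.
Allocate 1000 × 0.26022 = 260.223... → 260.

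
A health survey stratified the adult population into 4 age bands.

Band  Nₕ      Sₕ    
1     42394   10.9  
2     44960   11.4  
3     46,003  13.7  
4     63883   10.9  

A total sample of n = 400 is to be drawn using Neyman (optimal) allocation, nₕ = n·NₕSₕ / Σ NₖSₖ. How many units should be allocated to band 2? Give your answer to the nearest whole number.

1: NₕSₕ = 42394·10.9 = 462094.6
2: NₕSₕ = 44960·11.4 = 512544
3: NₕSₕ = 46003·13.7 = 630241.1
4: NₕSₕ = 63883·10.9 = 696324.7
Σ NₕSₕ = 2301204.4.
n_2 = 400·512544/2301204.4 = 89.091... → 89.

89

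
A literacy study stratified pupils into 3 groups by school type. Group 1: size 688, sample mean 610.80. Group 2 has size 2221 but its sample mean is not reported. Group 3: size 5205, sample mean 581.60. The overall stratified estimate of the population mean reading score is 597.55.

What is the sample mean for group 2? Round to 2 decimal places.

Σ Nₕx̄ₕ = N·μ, so 2221·x̄_2 = 8114·597.55 − (688·610.80 + 5205·581.60).
= 4848520.7 − 3447458.4 = 1401062.3.
x̄_2 = 1401062.3 / 2221 = 630.8250... → 630.82.

630.82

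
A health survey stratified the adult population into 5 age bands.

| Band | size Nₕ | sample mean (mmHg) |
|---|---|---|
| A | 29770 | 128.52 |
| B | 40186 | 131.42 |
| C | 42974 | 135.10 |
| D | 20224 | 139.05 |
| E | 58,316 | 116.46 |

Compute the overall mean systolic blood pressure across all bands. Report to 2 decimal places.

N = 29770 + 40186 + 42974 + 20224 + 58316 = 191470.
Weight each subgroup mean by Nₕ/N and sum.
Σ Nₕx̄ₕ = 29770·128.52 + 40186·131.42 + 42974·135.10 + 20224·139.05 + 58316·116.46 = 3826040.4 + 5281244.12 + 5805787.4 + 2812147.2 + 6791481.36 = 24516700.48.
Divide by N: 24516700.48 / 191470 = 128.0446... → 128.04.

128.04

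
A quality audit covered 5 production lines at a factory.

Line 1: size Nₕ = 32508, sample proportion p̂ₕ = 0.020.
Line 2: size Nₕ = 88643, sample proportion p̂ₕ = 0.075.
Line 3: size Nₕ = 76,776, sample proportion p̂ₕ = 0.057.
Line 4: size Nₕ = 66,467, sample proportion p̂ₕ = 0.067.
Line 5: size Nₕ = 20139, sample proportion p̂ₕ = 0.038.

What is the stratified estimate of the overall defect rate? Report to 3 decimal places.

0.059

N = 32508 + 88643 + 76776 + 66467 + 20139 = 284533.
Overall proportion = Σ (Nₕ/N)·p̂ₕ.
Σ Nₕp̂ₕ = 650.16 + 6648.225 + 4376.232 + 4453.289 + 765.282 = 16893.188.
16893.188 / 284533 = 0.05937... → 0.059.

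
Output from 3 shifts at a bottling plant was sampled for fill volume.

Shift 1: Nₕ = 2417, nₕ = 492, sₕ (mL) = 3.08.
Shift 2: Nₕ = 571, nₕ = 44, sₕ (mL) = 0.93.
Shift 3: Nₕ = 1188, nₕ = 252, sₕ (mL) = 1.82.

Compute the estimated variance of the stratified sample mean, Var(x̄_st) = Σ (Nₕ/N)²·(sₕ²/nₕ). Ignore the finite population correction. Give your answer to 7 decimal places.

N = 4176. Term for each stratum: Wₕ²sₕ²/nₕ.
Var(x̄_st) = 0.0064590501 + 0.0003675060 + 0.0010637857 = 0.0078903418 → 0.0078903.

0.0078903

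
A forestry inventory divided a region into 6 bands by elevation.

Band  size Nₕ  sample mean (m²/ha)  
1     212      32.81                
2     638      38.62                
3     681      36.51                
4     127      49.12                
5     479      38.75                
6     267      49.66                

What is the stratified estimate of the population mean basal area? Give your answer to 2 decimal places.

39.32

N = 212 + 638 + 681 + 127 + 479 + 267 = 2404.
The stratified mean weights each stratum mean by its population share Nₕ/N.
Σ Nₕx̄ₕ = 212·32.81 + 638·38.62 + 681·36.51 + 127·49.12 + 479·38.75 + 267·49.66 = 6955.72 + 24639.56 + 24863.31 + 6238.24 + 18561.25 + 13259.22 = 94517.3.
Divide by N: 94517.3 / 2404 = 39.3167... → 39.32.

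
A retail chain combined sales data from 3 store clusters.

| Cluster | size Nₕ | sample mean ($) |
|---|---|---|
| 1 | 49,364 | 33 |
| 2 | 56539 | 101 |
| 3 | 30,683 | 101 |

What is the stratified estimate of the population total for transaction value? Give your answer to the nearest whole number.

Population total = Σ Nₕ·x̄ₕ (each stratum's size times its mean).
49364·33 + 56539·101 + 30683·101 = 1629012 + 5710439 + 3098983 = 10438434.

10438434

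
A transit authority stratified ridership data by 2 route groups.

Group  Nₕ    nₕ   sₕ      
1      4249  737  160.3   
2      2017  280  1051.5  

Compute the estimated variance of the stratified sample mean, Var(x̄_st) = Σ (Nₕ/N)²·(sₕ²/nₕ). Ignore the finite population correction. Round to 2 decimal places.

N = 6266. Term for each stratum: Wₕ²sₕ²/nₕ.
Var(x̄_st) = 16.03217 + 409.15846 = 425.19063 → 425.19.

425.19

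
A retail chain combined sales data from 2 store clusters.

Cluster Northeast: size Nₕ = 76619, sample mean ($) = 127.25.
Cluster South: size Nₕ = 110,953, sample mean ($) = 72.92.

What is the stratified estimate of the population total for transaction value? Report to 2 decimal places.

Northeast: 76619·127.25 = 9749767.75
South: 110953·72.92 = 8090692.76
τ̂ = Σ Nₕx̄ₕ = 17840460.51.

17840460.51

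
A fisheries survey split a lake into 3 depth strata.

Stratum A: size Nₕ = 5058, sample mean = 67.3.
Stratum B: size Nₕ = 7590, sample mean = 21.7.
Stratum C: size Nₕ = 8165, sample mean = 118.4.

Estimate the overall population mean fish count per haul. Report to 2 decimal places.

70.72

x̄_st = (Σ Nₕx̄ₕ) / (Σ Nₕ) = (5058·67.3 + 7590·21.7 + 8165·118.4) / 20813
= 1471842.4 / 20813 = 70.7175... → 70.72.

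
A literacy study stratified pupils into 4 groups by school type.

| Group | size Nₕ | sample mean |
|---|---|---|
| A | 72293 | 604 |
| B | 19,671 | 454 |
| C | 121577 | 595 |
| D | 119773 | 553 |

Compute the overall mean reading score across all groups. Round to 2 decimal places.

N = 333314; weights Wₕ = Nₕ/N = (0.2169, 0.0590, 0.3648, 0.3593).
x̄_st = Σ Wₕ·x̄ₕ = 0.2169·604 + 0.0590·454 + 0.3648·595 + 0.3593·553 ≈ 573.5384...
→ 573.54.

573.54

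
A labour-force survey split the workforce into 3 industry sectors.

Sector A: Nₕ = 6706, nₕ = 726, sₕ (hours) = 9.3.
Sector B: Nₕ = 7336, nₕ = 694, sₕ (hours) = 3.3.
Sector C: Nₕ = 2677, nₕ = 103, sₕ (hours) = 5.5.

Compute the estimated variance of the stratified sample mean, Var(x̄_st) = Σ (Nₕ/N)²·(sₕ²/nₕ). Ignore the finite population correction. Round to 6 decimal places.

0.029717

N = 16719; Wₕ = Nₕ/N.
sector A: (6706/16719)²·9.3²/726 = 0.019166190
sector B: (7336/16719)²·3.3²/694 = 0.003021109
sector C: (2677/16719)²·5.5²/103 = 0.007529468
Sum = 0.029716767 → 0.029717.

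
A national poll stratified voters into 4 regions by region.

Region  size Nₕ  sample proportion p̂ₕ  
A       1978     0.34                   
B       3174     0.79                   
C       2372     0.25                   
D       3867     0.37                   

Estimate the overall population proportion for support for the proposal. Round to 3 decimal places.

0.457

N = 1978 + 3174 + 2372 + 3867 = 11391.
Overall proportion = Σ (Nₕ/N)·p̂ₕ.
Σ Nₕp̂ₕ = 672.52 + 2507.46 + 593 + 1430.79 = 5203.77.
5203.77 / 11391 = 0.45683... → 0.457.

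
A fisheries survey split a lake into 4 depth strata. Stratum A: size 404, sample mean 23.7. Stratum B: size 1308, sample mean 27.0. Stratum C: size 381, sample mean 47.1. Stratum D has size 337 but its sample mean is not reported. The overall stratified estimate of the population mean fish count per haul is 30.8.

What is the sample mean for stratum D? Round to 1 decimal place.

35.6

Σ Nₕx̄ₕ = N·μ, so 337·x̄_D = 2430·30.8 − (404·23.7 + 1308·27.0 + 381·47.1).
= 74844 − 62835.9 = 12008.1.
x̄_D = 12008.1 / 337 = 35.632... → 35.6.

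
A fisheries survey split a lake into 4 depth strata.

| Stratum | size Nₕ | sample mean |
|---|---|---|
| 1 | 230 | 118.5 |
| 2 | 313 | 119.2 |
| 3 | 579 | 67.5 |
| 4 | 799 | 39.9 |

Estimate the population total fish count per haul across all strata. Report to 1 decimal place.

1: 230·118.5 = 27255
2: 313·119.2 = 37309.6
3: 579·67.5 = 39082.5
4: 799·39.9 = 31880.1
τ̂ = Σ Nₕx̄ₕ = 135527.2.

135527.2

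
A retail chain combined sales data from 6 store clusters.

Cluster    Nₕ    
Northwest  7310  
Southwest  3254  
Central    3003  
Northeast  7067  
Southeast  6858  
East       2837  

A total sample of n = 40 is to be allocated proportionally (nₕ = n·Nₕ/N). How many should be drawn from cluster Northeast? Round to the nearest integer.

9

N = 7310 + 3254 + 3003 + 7067 + 6858 + 2837 = 30329.
n_Northeast = 40·7067/30329 = 9.320... → 9.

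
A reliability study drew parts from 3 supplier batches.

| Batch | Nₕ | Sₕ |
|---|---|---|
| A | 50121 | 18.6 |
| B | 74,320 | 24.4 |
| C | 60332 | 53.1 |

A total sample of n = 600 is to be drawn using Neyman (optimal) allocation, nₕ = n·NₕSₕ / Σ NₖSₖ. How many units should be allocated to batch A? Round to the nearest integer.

94

A: NₕSₕ = 50121·18.6 = 932250.6
B: NₕSₕ = 74320·24.4 = 1813408
C: NₕSₕ = 60332·53.1 = 3203629.2
Σ NₕSₕ = 5949287.8.
n_A = 600·932250.6/5949287.8 = 94.020... → 94.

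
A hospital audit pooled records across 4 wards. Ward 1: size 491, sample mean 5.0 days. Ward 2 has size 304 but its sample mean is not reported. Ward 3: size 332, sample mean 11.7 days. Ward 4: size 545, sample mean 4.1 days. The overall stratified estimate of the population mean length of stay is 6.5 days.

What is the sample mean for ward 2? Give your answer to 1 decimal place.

7.5

N = 491 + 304 + 332 + 545 = 1672.
Overall total = μ·N = 6.5·1672 = 10868.
Subtract the known strata: 491·5.0 + 332·11.7 + 545·4.1 = 8573.9.
Remaining total for ward 2: 10868 − 8573.9 = 2294.1.
Divide by its size: 2294.1 / 304 = 7.546... → 7.5.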